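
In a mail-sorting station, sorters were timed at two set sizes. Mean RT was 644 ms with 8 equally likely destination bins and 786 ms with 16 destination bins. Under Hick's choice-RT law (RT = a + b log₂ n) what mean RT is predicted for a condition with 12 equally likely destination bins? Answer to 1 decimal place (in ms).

727.1 ms

RT is linear in log₂ n, so two points fix the line:
  b = (786 − 644) / (log₂ 16 − log₂ 8) = 142 / (4 − 3) = 142.000 ms/bit
  a = 644 − 142.000 × 3 = 218.000 ms
Then RT(12) = 218.000 + 142.000 × log₂ 12 = 218.000 + 142.000 × 3.5850 ≈ 727.065 ms.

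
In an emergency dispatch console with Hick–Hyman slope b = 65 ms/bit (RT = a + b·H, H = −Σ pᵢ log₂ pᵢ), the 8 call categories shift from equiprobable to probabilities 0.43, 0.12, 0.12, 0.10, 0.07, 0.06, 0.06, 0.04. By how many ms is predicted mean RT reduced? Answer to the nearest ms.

30 ms

The RT saving is b·ΔH. Equiprobable H₀ = log₂(8) = 3.0000 bits; with the given probabilities H = 2.5313 bits.
b·(H₀ − H) = 65 × (3.0000 − 2.5313) = 30.47 ms.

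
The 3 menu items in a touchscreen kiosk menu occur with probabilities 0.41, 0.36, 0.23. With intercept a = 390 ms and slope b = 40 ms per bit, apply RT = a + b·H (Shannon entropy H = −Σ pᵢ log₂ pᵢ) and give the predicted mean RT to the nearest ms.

452 ms

H = 0.41·log₂(1/0.41) + 0.36·log₂(1/0.36) + 0.23·log₂(1/0.23) = 1.5457 bits.
RT = 390 + 40 × 1.5457 = 451.83 ms.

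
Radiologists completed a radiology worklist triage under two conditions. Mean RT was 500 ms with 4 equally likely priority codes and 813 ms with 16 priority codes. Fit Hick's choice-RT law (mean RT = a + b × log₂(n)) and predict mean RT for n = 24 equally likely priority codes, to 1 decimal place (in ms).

Solve the two-equation system in a and b:
  b = (813 − 500) / (log₂ 16 − log₂ 4) = 313 / (4 − 2) = 156.500 ms/bit
  a = 500 − 156.500 × 2 = 187.000 ms
Then RT(24) = 187.000 + 156.500 × log₂ 24 = 187.000 + 156.500 × 4.5850 ≈ 904.547 ms.

904.5 ms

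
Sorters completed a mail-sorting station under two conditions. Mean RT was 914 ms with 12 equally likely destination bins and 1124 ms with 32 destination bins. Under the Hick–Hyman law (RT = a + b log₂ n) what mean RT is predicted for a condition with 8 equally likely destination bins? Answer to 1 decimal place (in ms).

827.2 ms

Fit slope and intercept:
  b = (1124 − 914) / (log₂ 32 − log₂ 12) = 210 / (5 − 3.5850) = 148.406 ms/bit
  a = 914 − 148.406 × 3.5850 = 381.970 ms
Then RT(8) = 381.970 + 148.406 × log₂ 8 = 381.970 + 148.406 × 3 ≈ 827.188 ms.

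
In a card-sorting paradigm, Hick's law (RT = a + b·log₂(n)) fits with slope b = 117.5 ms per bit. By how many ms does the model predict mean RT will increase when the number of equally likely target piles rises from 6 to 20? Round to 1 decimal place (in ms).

ΔRT = (a + b log₂ n₂) − (a + b log₂ n₁) = b·(log₂ n₂ − log₂ n₁).
log₂(20) − log₂(6) = 4.3219 − 2.5850 = 1.7370.
ΔRT = 117.5 × 1.7370 = 204.093 ms.

204.1 ms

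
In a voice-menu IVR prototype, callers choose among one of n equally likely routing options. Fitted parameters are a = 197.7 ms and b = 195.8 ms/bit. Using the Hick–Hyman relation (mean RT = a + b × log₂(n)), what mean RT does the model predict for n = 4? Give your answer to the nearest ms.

log₂(4) = 2 bits, so RT = 197.7 + 195.8 × 2 ≈ 589.300 ms.

589 ms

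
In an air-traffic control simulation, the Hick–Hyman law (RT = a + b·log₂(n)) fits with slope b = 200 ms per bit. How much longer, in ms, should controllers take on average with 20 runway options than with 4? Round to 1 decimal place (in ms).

464.4 ms

ΔRT = (a + b log₂ n₂) − (a + b log₂ n₁) = b·(log₂ n₂ − log₂ n₁).
log₂(20) − log₂(4) = 4.3219 − 2 = 2.3219.
ΔRT = 200 × 2.3219 = 464.386 ms.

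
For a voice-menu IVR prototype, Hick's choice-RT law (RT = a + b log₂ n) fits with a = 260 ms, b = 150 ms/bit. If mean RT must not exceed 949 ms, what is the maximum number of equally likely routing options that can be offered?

24

150·log₂ n ≤ 949 − 260 = 689, giving log₂ n ≤ 4.5933 and n ≤ 24.140. The largest whole number is 24.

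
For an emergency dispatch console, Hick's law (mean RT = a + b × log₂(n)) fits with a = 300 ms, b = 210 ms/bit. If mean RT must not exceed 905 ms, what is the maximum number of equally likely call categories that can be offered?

7

Set 300 + 210·log₂ n ≤ 905 → log₂ n ≤ (905 − 300)/210 = 2.8810.
So n ≤ 2^2.8810 = 7.366; the largest integer n is 7.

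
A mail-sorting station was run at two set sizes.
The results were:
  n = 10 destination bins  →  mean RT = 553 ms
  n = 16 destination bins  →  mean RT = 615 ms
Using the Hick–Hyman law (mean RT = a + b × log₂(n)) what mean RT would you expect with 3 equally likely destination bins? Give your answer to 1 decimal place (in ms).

394.2 ms

Fit slope and intercept:
  b = (615 − 553) / (log₂ 16 − log₂ 10) = 62 / (4 − 3.3219) = 91.436 ms/bit
  a = 553 − 91.436 × 3.3219 = 249.257 ms
Then RT(3) = 249.257 + 91.436 × log₂ 3 = 249.257 + 91.436 × 1.5850 ≈ 394.179 ms.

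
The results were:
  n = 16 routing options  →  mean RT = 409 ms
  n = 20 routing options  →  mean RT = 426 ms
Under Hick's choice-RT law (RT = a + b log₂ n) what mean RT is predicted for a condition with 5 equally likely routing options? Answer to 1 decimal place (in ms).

320.4 ms

Solve the two-equation system in a and b:
  b = (426 − 409) / (log₂ 20 − log₂ 16) = 17 / (4.3219 − 4) = 52.807 ms/bit
  a = 409 − 52.807 × 4 = 197.773 ms
Then RT(5) = 197.773 + 52.807 × log₂ 5 = 197.773 + 52.807 × 2.3219 ≈ 320.386 ms.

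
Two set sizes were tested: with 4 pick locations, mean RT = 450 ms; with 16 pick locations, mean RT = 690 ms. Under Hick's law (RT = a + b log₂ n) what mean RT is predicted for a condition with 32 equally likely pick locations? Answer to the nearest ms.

Fit slope and intercept:
  b = (690 − 450) / (log₂ 16 − log₂ 4) = 240 / (4 − 2) = 120 ms/bit
  a = 450 − 120 × 2 = 210 ms
Then RT(32) = 210 + 120 × log₂ 32 = 210 + 120 × 5 ≈ 810.000 ms.

810 ms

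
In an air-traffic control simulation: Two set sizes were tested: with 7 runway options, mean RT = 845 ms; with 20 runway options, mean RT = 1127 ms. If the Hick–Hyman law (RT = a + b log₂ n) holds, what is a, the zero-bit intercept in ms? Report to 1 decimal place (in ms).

322.3 ms

Slope: b = (1127 − 845) / (log₂ 20 − log₂ 7) = 282/1.5146 = 186.191 ms/bit.
Intercept: a = 845 − 186.191·log₂(7) = 322.296 ms.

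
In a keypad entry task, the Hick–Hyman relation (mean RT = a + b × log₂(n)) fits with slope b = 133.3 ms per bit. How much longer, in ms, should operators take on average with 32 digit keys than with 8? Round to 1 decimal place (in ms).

ΔRT = (a + b log₂ n₂) − (a + b log₂ n₁) = b·(log₂ n₂ − log₂ n₁).
log₂(32) − log₂(8) = log₂(32/8) = log₂(4) = 2.
ΔRT = 133.3 × 2.0000 = 266.600 ms.

266.6 ms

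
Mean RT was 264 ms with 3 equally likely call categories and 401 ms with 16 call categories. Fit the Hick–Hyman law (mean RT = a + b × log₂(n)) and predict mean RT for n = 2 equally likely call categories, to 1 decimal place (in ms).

230.8 ms

Fit slope and intercept:
  b = (401 − 264) / (log₂ 16 − log₂ 3) = 137 / (4 − 1.5850) = 56.728 ms/bit
  a = 264 − 56.728 × 1.5850 = 174.088 ms
Then RT(2) = 174.088 + 56.728 × log₂ 2 = 174.088 + 56.728 × 1 ≈ 230.816 ms.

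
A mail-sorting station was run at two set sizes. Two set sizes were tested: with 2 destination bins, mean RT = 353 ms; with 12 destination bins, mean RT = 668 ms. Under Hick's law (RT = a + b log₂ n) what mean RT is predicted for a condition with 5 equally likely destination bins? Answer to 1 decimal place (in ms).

514.1 ms

Solve the two-equation system in a and b:
  b = (668 − 353) / (log₂ 12 − log₂ 2) = 315 / (3.5850 − 1) = 121.859 ms/bit
  a = 353 − 121.859 × 1 = 231.141 ms
Then RT(5) = 231.141 + 121.859 × log₂ 5 = 231.141 + 121.859 × 2.3219 ≈ 514.088 ms.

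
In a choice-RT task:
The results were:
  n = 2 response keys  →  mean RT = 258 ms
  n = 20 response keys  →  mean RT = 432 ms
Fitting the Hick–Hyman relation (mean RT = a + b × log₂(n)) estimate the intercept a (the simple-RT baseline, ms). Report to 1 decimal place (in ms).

The slope on a log₂ axis is (432 − 258) / (4.3219 − 1) = 52.379 ms/bit.
a = RT₁ − b·log₂ n₁ = 258 − 52.379 × 1 = 205.621 ms.

205.6 ms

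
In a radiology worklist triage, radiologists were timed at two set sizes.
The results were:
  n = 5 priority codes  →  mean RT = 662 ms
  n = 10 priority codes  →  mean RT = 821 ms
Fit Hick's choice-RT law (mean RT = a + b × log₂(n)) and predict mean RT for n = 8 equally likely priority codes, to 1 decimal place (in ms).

With log₂ n on the abscissa the relation is linear; from the two conditions:
  b = (821 − 662) / (log₂ 10 − log₂ 5) = 159 / (3.3219 − 2.3219) = 159.000 ms/bit
  a = 662 − 159.000 × 2.3219 = 292.813 ms
Then RT(8) = 292.813 + 159.000 × log₂ 8 = 292.813 + 159.000 × 3 ≈ 769.813 ms.

769.8 ms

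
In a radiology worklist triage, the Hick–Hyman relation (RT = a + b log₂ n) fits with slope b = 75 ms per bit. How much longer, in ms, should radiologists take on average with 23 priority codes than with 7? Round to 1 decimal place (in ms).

128.7 ms

The intercept a cancels: ΔRT = b·(log₂ n₂ − log₂ n₁) = b·log₂(n₂/n₁).
log₂(23) − log₂(7) = 4.5236 − 2.8074 = 1.7162.
ΔRT = 75 × 1.7162 = 128.716 ms.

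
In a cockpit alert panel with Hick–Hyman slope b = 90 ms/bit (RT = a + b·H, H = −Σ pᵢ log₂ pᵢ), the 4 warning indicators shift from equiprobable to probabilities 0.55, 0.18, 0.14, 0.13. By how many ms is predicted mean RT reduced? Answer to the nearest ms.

The RT saving is b·ΔH. Equiprobable H₀ = log₂(4) = 2.0000 bits; with the given probabilities H = 1.6994 bits.
b·(H₀ − H) = 90 × (2.0000 − 1.6994) = 27.05 ms.

27 ms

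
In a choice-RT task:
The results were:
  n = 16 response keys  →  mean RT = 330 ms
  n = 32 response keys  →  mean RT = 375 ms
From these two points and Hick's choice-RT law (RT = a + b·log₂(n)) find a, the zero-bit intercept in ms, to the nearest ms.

150 ms

The slope on a log₂ axis is (375 − 330) / (5 − 4) = 45 ms/bit.
a = RT₁ − b·log₂ n₁ = 330 − 45 × 4 = 150.000 ms.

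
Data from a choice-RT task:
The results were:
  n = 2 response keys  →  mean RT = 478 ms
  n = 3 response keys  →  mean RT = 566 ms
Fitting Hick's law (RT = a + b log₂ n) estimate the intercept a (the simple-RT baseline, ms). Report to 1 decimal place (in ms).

327.6 ms

The slope on a log₂ axis is (566 − 478) / (1.5850 − 1) = 150.437 ms/bit.
Intercept: a = 478 − 150.437·log₂(2) = 327.563 ms.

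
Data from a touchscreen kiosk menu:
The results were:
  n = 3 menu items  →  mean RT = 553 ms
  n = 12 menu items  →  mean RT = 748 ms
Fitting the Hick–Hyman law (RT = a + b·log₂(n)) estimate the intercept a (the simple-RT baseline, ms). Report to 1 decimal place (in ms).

Slope: b = (748 − 553) / (log₂ 12 − log₂ 3) = 195/2.0000 = 97.500 ms/bit.
a = RT₁ − b·log₂ n₁ = 553 − 97.500 × 1.5850 = 398.466 ms.

398.5 ms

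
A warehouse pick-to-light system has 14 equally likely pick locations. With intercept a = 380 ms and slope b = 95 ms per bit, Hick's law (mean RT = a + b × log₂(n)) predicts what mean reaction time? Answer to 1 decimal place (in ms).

741.7 ms

log₂(14) = 3.8074 bits, so RT = 380 + 95 × 3.8074 ≈ 741.699 ms.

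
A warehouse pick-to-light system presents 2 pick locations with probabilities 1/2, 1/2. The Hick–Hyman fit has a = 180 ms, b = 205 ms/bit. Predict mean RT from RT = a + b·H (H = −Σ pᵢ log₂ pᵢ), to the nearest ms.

385 ms

H = −Σ pᵢ log₂ pᵢ = 0.5·1 + 0.5·1 = 1.000 bits.
RT = 180 + 205 × 1.000 = 385.00 ms.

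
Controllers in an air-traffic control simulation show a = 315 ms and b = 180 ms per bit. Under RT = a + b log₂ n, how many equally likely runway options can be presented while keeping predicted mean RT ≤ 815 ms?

6

Information budget: (815 − 315)/180 = 2.7778 bits, so n ≤ 2^2.7778 = 6.858 → at most 6.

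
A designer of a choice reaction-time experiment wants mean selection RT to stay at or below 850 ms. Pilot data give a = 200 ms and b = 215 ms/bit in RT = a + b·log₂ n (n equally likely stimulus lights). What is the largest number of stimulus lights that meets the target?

215·log₂ n ≤ 850 − 200 = 650, giving log₂ n ≤ 3.0233 and n ≤ 8.130. The largest whole number is 8.

8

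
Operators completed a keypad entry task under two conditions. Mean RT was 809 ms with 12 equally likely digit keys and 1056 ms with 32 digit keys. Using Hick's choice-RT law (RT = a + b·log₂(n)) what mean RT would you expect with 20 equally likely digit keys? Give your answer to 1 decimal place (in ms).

Solve the two-equation system in a and b:
  b = (1056 − 809) / (log₂ 32 − log₂ 12) = 247 / (5 − 3.5850) = 174.554 ms/bit
  a = 809 − 174.554 × 3.5850 = 183.232 ms
Then RT(20) = 183.232 + 174.554 × log₂ 20 = 183.232 + 174.554 × 4.3219 ≈ 937.640 ms.

937.6 ms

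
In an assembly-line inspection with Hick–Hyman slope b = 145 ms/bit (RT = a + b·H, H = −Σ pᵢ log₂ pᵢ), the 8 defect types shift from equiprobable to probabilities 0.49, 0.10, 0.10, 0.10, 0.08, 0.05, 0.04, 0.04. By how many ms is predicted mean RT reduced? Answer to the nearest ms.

Equiprobable entropy H₀ = log₂ 8 = 3.0000 bits.
Skewed entropy H = −Σ pᵢ log₂ pᵢ = 2.3800 bits.
ΔRT = b·(H₀ − H) = 145 × 0.6200 = 89.90 ms.

90 ms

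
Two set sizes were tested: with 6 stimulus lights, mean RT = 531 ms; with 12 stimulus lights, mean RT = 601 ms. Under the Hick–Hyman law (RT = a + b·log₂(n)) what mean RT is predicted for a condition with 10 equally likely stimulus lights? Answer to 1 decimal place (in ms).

Fit slope and intercept:
  b = (601 − 531) / (log₂ 12 − log₂ 6) = 70 / (3.5850 − 2.5850) = 70.000 ms/bit
  a = 531 − 70.000 × 2.5850 = 350.053 ms
Then RT(10) = 350.053 + 70.000 × log₂ 10 = 350.053 + 70.000 × 3.3219 ≈ 582.588 ms.

582.6 ms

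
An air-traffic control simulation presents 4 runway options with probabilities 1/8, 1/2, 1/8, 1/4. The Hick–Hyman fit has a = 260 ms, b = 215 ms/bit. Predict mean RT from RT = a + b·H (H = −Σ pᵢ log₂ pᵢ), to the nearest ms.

636 ms

H = −Σ pᵢ log₂ pᵢ = 0.125·3 + 0.5·1 + 0.125·3 + 0.25·2 = 1.750 bits.
RT = 260 + 215 × 1.750 = 636.25 ms.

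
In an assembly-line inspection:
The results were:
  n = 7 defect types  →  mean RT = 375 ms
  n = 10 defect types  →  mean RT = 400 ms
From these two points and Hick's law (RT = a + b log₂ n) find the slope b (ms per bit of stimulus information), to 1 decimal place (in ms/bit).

48.6 ms/bit

Slope: b = (400 − 375) / (log₂ 10 − log₂ 7) = 25/0.5146 = 48.584 ms/bit.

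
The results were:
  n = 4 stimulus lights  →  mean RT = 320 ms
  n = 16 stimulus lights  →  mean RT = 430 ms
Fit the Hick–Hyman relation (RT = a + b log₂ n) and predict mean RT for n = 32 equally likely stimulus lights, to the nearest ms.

485 ms

RT is linear in log₂ n, so two points fix the line:
  b = (430 − 320) / (log₂ 16 − log₂ 4) = 110 / (4 − 2) = 55 ms/bit
  a = 320 − 55 × 2 = 210 ms
Then RT(32) = 210 + 55 × log₂ 32 = 210 + 55 × 5 ≈ 485.000 ms.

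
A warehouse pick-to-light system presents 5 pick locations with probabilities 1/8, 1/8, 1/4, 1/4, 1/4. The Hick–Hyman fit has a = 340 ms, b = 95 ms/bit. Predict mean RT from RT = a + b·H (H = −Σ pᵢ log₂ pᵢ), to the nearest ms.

554 ms

Each term −pᵢ log₂ pᵢ: 0.125·3 + 0.125·3 + 0.25·2 + 0.25·2 + 0.25·2; summed, H = 2.250 bits.
Mean RT = a + bH = 340 + 95·2.250 = 553.75 ms.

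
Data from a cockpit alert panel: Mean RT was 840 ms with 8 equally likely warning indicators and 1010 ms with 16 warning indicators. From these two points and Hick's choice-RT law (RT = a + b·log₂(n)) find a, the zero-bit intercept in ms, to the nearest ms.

b = (RT₂ − RT₁)/(log₂ n₂ − log₂ n₁) = (1010 − 840)/(4 − 3) = 170 ms/bit.
a = RT₁ − b·log₂ n₁ = 840 − 170 × 3 = 330.000 ms.

330 ms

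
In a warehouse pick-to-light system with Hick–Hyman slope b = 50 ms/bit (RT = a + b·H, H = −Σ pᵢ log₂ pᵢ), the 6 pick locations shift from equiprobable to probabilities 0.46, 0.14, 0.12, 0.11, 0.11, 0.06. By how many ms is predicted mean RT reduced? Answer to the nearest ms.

18 ms

Equiprobable entropy H₀ = log₂ 6 = 2.5850 bits.
Skewed entropy H = −Σ pᵢ log₂ pᵢ = 2.2236 bits.
ΔRT = b·(H₀ − H) = 50 × 0.3613 = 18.07 ms.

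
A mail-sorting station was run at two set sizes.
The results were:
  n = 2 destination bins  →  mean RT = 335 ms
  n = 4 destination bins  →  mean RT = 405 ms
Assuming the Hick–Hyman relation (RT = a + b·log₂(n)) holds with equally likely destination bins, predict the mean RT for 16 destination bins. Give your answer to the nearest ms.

545 ms

Fit slope and intercept:
  b = (405 − 335) / (log₂ 4 − log₂ 2) = 70 / (2 − 1) = 70 ms/bit
  a = 335 − 70 × 1 = 265 ms
Then RT(16) = 265 + 70 × log₂ 16 = 265 + 70 × 4 ≈ 545.000 ms.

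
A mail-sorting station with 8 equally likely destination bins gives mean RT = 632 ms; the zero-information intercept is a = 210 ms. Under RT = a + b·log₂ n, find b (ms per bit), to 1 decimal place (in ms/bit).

140.7 ms/bit

8 alternatives carry log₂ 8 = 3 bits; the choice cost is 632 − 210 = 422 ms, so b = 422/3 = 140.667 ms/bit.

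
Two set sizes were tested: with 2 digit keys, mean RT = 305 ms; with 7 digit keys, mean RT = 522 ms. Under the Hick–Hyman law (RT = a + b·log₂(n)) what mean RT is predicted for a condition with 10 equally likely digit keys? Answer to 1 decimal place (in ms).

583.8 ms

RT is linear in log₂ n, so two points fix the line:
  b = (522 − 305) / (log₂ 7 − log₂ 2) = 217 / (2.8074 − 1) = 120.065 ms/bit
  a = 305 − 120.065 × 1 = 184.935 ms
Then RT(10) = 184.935 + 120.065 × log₂ 10 = 184.935 + 120.065 × 3.3219 ≈ 583.782 ms.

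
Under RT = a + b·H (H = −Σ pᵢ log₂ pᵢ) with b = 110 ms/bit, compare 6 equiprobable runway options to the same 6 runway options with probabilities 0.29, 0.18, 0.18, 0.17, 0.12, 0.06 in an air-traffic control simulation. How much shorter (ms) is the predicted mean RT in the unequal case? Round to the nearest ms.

The RT saving is b·ΔH. Equiprobable H₀ = log₂(6) = 2.5850 bits; with the given probabilities H = 2.4537 bits.
b·(H₀ − H) = 110 × (2.5850 − 2.4537) = 14.44 ms.

14 ms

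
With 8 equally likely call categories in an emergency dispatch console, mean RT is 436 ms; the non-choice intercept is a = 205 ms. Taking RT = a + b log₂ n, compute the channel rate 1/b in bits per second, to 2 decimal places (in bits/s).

12.99 bits/s

Choice component = 436 − 205 = 231 ms over log₂(8) = 3 bits.
b = 231 / 3 = 77.000 ms/bit, so 1/b = 12.987 bits/s.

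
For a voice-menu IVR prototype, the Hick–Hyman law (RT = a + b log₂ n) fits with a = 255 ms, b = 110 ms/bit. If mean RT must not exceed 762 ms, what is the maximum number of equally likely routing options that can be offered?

Information budget: (762 − 255)/110 = 4.6091 bits, so n ≤ 2^4.6091 = 24.405 → at most 24.

24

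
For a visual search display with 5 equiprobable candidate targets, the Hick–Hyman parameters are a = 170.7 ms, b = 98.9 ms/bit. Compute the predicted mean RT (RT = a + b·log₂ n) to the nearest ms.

400 ms

log₂(5) = 2.3219 bits, so RT = 170.7 + 98.9 × 2.3219 ≈ 400.339 ms.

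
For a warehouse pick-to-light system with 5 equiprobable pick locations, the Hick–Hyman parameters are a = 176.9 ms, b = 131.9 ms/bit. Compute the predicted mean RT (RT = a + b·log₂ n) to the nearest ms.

log₂(5) = 2.3219 bits, so RT = 176.9 + 131.9 × 2.3219 ≈ 483.162 ms.

483 ms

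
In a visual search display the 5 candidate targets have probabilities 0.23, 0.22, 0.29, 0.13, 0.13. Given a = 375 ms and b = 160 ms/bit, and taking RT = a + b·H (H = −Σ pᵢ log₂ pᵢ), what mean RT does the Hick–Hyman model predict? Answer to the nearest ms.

H = 0.23·log₂(1/0.23) + 0.22·log₂(1/0.22) + 0.29·log₂(1/0.29) + 0.13·log₂(1/0.13) + 0.13·log₂(1/0.13) = 2.2514 bits.
RT = 375 + 160 × 2.2514 = 735.23 ms.

735 ms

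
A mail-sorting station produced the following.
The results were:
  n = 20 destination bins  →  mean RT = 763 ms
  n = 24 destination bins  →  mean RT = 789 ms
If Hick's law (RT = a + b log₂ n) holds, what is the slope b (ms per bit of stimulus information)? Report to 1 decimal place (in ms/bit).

The slope on a log₂ axis is (789 − 763) / (4.5850 − 4.3219) = 98.846 ms/bit.

98.8 ms/bit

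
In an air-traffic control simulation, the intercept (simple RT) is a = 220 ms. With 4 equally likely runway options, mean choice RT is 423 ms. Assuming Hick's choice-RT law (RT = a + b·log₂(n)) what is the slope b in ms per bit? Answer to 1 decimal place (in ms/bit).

4 alternatives carry log₂ 4 = 2 bits; the choice cost is 423 − 220 = 203 ms, so b = 203/2 = 101.500 ms/bit.

101.5 ms/bit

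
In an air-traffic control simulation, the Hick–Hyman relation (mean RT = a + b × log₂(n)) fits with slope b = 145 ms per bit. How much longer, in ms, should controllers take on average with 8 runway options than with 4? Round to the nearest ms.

145 ms

Only the slope matters, since a is common to both: ΔRT = b·log₂(n₂/n₁).
log₂(8) − log₂(4) = log₂(8/4) = log₂(2) = 1.
ΔRT = 145 × 1.0000 = 145.000 ms.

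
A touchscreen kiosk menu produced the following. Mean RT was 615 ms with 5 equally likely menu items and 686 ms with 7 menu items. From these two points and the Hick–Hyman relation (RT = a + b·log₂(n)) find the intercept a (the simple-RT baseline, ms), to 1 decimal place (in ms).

275.4 ms

The slope on a log₂ axis is (686 − 615) / (2.8074 − 2.3219) = 146.263 ms/bit.
Intercept: a = 615 − 146.263·log₂(5) = 275.388 ms.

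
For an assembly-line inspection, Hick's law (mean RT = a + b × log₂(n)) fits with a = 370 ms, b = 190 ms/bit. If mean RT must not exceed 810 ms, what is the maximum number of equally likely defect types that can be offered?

190·log₂ n ≤ 810 − 370 = 440, giving log₂ n ≤ 2.3158 and n ≤ 4.979. The largest whole number is 4.

4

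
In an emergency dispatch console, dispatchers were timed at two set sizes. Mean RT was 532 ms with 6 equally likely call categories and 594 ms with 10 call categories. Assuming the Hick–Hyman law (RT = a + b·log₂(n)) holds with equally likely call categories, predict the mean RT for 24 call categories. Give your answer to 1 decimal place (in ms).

RT is linear in log₂ n, so two points fix the line:
  b = (594 − 532) / (log₂ 10 − log₂ 6) = 62 / (3.3219 − 2.5850) = 84.129 ms/bit
  a = 532 − 84.129 × 2.5850 = 314.530 ms
Then RT(24) = 314.530 + 84.129 × log₂ 24 = 314.530 + 84.129 × 4.5850 ≈ 700.258 ms.

700.3 ms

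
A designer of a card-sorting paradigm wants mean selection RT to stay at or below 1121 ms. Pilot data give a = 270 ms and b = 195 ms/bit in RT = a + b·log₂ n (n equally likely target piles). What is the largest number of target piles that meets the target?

20

Set 270 + 195·log₂ n ≤ 1121 → log₂ n ≤ (1121 − 270)/195 = 4.3641.
So n ≤ 2^4.3641 = 20.593; the largest integer n is 20.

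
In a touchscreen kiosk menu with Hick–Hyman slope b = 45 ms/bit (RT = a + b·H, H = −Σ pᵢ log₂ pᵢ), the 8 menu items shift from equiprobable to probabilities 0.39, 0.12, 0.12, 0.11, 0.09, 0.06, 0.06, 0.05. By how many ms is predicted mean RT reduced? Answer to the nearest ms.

The RT saving is b·ΔH. Equiprobable H₀ = log₂(8) = 3.0000 bits; with the given probabilities H = 2.6300 bits.
b·(H₀ − H) = 45 × (3.0000 − 2.6300) = 16.65 ms.

17 ms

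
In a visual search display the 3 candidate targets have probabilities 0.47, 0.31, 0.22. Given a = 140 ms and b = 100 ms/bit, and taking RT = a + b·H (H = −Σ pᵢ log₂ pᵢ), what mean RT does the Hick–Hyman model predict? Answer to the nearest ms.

H = 0.47·log₂(1/0.47) + 0.31·log₂(1/0.31) + 0.22·log₂(1/0.22) = 1.5163 bits.
RT = 140 + 100 × 1.5163 = 291.63 ms.

292 ms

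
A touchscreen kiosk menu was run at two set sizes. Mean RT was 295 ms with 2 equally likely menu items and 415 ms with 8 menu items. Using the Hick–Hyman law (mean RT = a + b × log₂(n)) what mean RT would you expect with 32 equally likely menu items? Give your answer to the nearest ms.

With log₂ n on the abscissa the relation is linear; from the two conditions:
  b = (415 − 295) / (log₂ 8 − log₂ 2) = 120 / (3 − 1) = 60 ms/bit
  a = 295 − 60 × 1 = 235 ms
Then RT(32) = 235 + 60 × log₂ 32 = 235 + 60 × 5 ≈ 535.000 ms.

535 ms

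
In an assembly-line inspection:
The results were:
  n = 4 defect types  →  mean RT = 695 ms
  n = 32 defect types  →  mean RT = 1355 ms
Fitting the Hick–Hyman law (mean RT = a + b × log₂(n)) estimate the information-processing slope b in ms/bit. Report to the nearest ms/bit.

The slope on a log₂ axis is (1355 − 695) / (5 − 2) = 220 ms/bit.

220 ms/bit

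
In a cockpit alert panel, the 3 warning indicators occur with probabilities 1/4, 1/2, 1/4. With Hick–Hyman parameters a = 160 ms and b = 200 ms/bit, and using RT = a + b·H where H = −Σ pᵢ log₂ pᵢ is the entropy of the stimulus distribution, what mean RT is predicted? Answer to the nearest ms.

460 ms

H = −Σ pᵢ log₂ pᵢ = 0.25·2 + 0.5·1 + 0.25·2 = 1.500 bits.
RT = 160 + 200 × 1.500 = 460.00 ms.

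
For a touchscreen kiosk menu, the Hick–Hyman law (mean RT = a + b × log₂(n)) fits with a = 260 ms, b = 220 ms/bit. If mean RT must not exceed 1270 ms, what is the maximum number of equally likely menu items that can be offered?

220·log₂ n ≤ 1270 − 260 = 1010, giving log₂ n ≤ 4.5909 and n ≤ 24.099. The largest whole number is 24.

24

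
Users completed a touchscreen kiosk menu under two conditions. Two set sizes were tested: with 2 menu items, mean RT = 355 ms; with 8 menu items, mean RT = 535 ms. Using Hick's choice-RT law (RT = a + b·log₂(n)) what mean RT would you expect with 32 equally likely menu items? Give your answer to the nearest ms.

RT is linear in log₂ n, so two points fix the line:
  b = (535 − 355) / (log₂ 8 − log₂ 2) = 180 / (3 − 1) = 90 ms/bit
  a = 355 − 90 × 1 = 265 ms
Then RT(32) = 265 + 90 × log₂ 32 = 265 + 90 × 5 ≈ 715.000 ms.

715 ms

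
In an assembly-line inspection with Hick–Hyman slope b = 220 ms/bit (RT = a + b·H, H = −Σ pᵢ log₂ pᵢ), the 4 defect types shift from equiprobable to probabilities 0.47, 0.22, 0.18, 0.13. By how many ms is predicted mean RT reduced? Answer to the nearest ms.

Equiprobable entropy H₀ = log₂ 4 = 2.0000 bits.
Skewed entropy H = −Σ pᵢ log₂ pᵢ = 1.8205 bits.
ΔRT = b·(H₀ − H) = 220 × 0.1795 = 39.49 ms.

39 ms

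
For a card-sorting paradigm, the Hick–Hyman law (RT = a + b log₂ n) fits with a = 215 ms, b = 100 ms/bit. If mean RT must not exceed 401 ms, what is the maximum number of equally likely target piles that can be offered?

3

Information budget: (401 − 215)/100 = 1.8600 bits, so n ≤ 2^1.8600 = 3.630 → at most 3.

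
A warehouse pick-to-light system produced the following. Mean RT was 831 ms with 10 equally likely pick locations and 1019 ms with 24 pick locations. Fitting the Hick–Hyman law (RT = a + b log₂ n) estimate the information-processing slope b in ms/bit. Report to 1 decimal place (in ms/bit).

148.8 ms/bit

Slope: b = (1019 − 831) / (log₂ 24 − log₂ 10) = 188/1.2630 = 148.848 ms/bit.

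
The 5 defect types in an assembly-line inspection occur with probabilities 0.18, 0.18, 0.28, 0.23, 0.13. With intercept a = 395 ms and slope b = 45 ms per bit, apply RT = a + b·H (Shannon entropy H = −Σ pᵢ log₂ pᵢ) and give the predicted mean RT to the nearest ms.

497 ms

Entropy contributions −pᵢ log₂ pᵢ: 0.4453, 0.4453, 0.5142, 0.4877, 0.3826; sum H = 2.2751 bits.
RT = a + bH = 395 + 45·2.2751 = 497.38 ms.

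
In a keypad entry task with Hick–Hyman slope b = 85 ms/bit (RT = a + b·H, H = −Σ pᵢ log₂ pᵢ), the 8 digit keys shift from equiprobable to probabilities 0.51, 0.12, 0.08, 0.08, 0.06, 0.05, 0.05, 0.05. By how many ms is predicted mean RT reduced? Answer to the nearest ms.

56 ms

The RT saving is b·ΔH. Equiprobable H₀ = log₂(8) = 3.0000 bits; with the given probabilities H = 2.3373 bits.
b·(H₀ − H) = 85 × (3.0000 − 2.3373) = 56.33 ms.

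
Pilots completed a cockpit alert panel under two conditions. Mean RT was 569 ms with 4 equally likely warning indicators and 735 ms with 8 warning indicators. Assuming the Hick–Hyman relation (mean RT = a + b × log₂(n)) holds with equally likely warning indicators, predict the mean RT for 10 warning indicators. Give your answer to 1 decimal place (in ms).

788.4 ms

With log₂ n on the abscissa the relation is linear; from the two conditions:
  b = (735 − 569) / (log₂ 8 − log₂ 4) = 166 / (3 − 2) = 166.000 ms/bit
  a = 569 − 166.000 × 2 = 237.000 ms
Then RT(10) = 237.000 + 166.000 × log₂ 10 = 237.000 + 166.000 × 3.3219 ≈ 788.440 ms.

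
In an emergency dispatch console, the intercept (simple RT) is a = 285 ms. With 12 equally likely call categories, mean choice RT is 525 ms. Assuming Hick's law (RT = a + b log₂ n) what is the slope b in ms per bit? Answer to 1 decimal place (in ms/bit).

66.9 ms/bit

log₂(12) = 3.5850 bits.
b = (RT − a)/log₂ n = (525 − 285) / 3.5850 = 66.946 ms/bit.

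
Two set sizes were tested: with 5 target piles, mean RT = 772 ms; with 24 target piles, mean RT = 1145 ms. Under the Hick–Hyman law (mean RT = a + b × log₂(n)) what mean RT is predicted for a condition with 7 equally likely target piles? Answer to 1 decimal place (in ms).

852.0 ms

RT is linear in log₂ n, so two points fix the line:
  b = (1145 − 772) / (log₂ 24 − log₂ 5) = 373 / (4.5850 − 2.3219) = 164.823 ms/bit
  a = 772 − 164.823 × 2.3219 = 389.293 ms
Then RT(7) = 389.293 + 164.823 × log₂ 7 = 389.293 + 164.823 × 2.8074 ≈ 852.009 ms.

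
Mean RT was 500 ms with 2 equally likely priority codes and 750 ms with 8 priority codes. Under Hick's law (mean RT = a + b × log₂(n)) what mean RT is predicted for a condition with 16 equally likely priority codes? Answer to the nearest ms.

875 ms

RT is linear in log₂ n, so two points fix the line:
  b = (750 − 500) / (log₂ 8 − log₂ 2) = 250 / (3 − 1) = 125 ms/bit
  a = 500 − 125 × 1 = 375 ms
Then RT(16) = 375 + 125 × log₂ 16 = 375 + 125 × 4 ≈ 875.000 ms.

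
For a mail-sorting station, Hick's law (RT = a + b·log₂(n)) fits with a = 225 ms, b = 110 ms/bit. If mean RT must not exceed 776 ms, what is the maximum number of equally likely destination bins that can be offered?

32

Set 225 + 110·log₂ n ≤ 776 → log₂ n ≤ (776 − 225)/110 = 5.0091.
So n ≤ 2^5.0091 = 32.202; the largest integer n is 32.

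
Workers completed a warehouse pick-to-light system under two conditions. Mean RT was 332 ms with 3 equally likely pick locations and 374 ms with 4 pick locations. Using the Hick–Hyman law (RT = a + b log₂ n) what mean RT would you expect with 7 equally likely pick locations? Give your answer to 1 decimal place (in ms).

455.7 ms

Fit slope and intercept:
  b = (374 − 332) / (log₂ 4 − log₂ 3) = 42 / (2 − 1.5850) = 101.196 ms/bit
  a = 332 − 101.196 × 1.5850 = 171.609 ms
Then RT(7) = 171.609 + 101.196 × log₂ 7 = 171.609 + 101.196 × 2.8074 ≈ 455.701 ms.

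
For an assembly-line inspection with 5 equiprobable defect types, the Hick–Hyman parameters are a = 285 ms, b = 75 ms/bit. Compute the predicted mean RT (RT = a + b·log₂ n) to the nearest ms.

log₂(5) = 2.3219 bits, so RT = 285 + 75 × 2.3219 ≈ 459.145 ms.

459 ms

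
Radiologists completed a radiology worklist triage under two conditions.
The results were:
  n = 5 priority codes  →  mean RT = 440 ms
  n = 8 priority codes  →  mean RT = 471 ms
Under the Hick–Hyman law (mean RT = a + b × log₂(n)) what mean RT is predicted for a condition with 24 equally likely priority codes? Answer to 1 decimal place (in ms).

543.5 ms

Fit slope and intercept:
  b = (471 − 440) / (log₂ 8 − log₂ 5) = 31 / (3 − 2.3219) = 45.718 ms/bit
  a = 440 − 45.718 × 2.3219 = 333.846 ms
Then RT(24) = 333.846 + 45.718 × log₂ 24 = 333.846 + 45.718 × 4.5850 ≈ 543.461 ms.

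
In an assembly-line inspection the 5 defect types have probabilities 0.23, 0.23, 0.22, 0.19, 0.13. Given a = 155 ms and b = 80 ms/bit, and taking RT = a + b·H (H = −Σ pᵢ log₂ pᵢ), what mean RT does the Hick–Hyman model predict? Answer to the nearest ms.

339 ms

Entropy contributions −pᵢ log₂ pᵢ: 0.4877, 0.4877, 0.4806, 0.4552, 0.3826; sum H = 2.2938 bits.
RT = a + bH = 155 + 80·2.2938 = 338.50 ms.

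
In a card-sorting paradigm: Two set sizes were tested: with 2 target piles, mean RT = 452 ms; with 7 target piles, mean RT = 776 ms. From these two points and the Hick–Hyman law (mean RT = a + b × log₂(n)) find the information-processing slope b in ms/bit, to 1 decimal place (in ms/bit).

Slope: b = (776 − 452) / (log₂ 7 − log₂ 2) = 324/1.8074 = 179.268 ms/bit.

179.3 ms/bit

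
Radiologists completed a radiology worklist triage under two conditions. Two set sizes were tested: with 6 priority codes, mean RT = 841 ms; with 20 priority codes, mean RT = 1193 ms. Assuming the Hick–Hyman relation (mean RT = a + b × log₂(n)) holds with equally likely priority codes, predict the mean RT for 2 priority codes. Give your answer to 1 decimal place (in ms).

519.8 ms

Solve the two-equation system in a and b:
  b = (1193 − 841) / (log₂ 20 − log₂ 6) = 352 / (4.3219 − 2.5850) = 202.652 ms/bit
  a = 841 − 202.652 × 2.5850 = 317.152 ms
Then RT(2) = 317.152 + 202.652 × log₂ 2 = 317.152 + 202.652 × 1 ≈ 519.804 ms.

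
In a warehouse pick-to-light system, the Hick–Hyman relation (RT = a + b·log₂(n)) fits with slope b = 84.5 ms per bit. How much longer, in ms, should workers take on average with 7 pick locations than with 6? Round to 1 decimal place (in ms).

18.8 ms

ΔRT = (a + b log₂ n₂) − (a + b log₂ n₁) = b·(log₂ n₂ − log₂ n₁).
log₂(7) − log₂(6) = 2.8074 − 2.5850 = 0.2224.
ΔRT = 84.5 × 0.2224 = 18.792 ms.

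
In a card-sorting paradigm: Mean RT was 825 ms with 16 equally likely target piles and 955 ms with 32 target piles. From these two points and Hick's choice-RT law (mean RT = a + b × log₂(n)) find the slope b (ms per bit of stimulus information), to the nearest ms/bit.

130 ms/bit

b = (RT₂ − RT₁)/(log₂ n₂ − log₂ n₁) = (955 − 825)/(5 − 4) = 130 ms/bit.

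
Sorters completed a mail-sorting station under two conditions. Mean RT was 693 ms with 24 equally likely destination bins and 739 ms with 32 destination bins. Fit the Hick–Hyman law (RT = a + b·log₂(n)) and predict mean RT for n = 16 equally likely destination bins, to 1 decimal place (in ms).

With log₂ n on the abscissa the relation is linear; from the two conditions:
  b = (739 − 693) / (log₂ 32 − log₂ 24) = 46 / (5 − 4.5850) = 110.833 ms/bit
  a = 693 − 110.833 × 4.5850 = 184.833 ms
Then RT(16) = 184.833 + 110.833 × log₂ 16 = 184.833 + 110.833 × 4 ≈ 628.167 ms.

628.2 ms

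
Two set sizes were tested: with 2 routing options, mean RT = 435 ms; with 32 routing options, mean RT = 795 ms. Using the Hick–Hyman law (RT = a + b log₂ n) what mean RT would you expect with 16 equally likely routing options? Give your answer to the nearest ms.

RT is linear in log₂ n, so two points fix the line:
  b = (795 − 435) / (log₂ 32 − log₂ 2) = 360 / (5 − 1) = 90 ms/bit
  a = 435 − 90 × 1 = 345 ms
Then RT(16) = 345 + 90 × log₂ 16 = 345 + 90 × 4 ≈ 705.000 ms.

705 ms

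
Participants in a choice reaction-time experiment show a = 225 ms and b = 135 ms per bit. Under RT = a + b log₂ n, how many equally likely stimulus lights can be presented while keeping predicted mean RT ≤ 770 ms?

Set 225 + 135·log₂ n ≤ 770 → log₂ n ≤ (770 − 225)/135 = 4.0370.
So n ≤ 2^4.0370 = 16.416; the largest integer n is 16.

16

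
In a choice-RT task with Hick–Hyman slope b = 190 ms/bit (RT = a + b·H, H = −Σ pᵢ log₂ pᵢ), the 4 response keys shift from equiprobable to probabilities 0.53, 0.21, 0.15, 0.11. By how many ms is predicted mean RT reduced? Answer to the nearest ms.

Equiprobable entropy H₀ = log₂ 4 = 2.0000 bits.
Skewed entropy H = −Σ pᵢ log₂ pᵢ = 1.7191 bits.
ΔRT = b·(H₀ − H) = 190 × 0.2809 = 53.37 ms.

53 ms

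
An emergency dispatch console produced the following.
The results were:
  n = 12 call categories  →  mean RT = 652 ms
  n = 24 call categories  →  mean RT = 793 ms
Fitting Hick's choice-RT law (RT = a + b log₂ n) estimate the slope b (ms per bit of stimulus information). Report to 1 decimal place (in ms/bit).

141.0 ms/bit

b = (RT₂ − RT₁)/(log₂ n₂ − log₂ n₁) = (793 − 652)/(4.5850 − 3.5850) = 141.000 ms/bit.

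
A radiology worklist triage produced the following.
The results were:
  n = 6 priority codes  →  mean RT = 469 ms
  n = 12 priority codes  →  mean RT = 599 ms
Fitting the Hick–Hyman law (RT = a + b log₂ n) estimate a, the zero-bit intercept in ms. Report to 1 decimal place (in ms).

133.0 ms

Slope: b = (599 − 469) / (log₂ 12 − log₂ 6) = 130/1.0000 = 130.000 ms/bit.
Intercept: a = 469 − 130.000·log₂(6) = 132.955 ms.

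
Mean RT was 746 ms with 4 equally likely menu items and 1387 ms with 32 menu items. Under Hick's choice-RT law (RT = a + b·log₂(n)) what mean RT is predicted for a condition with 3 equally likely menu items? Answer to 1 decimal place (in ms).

With log₂ n on the abscissa the relation is linear; from the two conditions:
  b = (1387 − 746) / (log₂ 32 − log₂ 4) = 641 / (5 − 2) = 213.667 ms/bit
  a = 746 − 213.667 × 2 = 318.667 ms
Then RT(3) = 318.667 + 213.667 × log₂ 3 = 318.667 + 213.667 × 1.5850 ≈ 657.320 ms.

657.3 ms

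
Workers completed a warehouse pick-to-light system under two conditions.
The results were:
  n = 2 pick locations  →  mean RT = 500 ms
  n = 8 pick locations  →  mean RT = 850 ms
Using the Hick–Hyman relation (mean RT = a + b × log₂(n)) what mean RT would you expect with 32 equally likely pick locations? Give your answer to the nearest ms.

RT is linear in log₂ n, so two points fix the line:
  b = (850 − 500) / (log₂ 8 − log₂ 2) = 350 / (3 − 1) = 175 ms/bit
  a = 500 − 175 × 1 = 325 ms
Then RT(32) = 325 + 175 × log₂ 32 = 325 + 175 × 5 ≈ 1200.000 ms.

1200 ms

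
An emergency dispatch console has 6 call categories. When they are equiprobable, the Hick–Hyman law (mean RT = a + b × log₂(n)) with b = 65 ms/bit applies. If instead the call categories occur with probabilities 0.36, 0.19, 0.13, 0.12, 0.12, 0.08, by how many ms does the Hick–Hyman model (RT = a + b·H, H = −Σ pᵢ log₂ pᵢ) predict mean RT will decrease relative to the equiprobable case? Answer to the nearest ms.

The RT saving is b·ΔH. Equiprobable H₀ = log₂(6) = 2.5850 bits; with the given probabilities H = 2.3941 bits.
b·(H₀ − H) = 65 × (2.5850 − 2.3941) = 12.40 ms.

12 ms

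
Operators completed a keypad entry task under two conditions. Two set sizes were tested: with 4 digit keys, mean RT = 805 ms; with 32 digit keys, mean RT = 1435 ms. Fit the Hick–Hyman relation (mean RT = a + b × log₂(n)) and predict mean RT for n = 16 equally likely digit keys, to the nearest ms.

RT is linear in log₂ n, so two points fix the line:
  b = (1435 − 805) / (log₂ 32 − log₂ 4) = 630 / (5 − 2) = 210 ms/bit
  a = 805 − 210 × 2 = 385 ms
Then RT(16) = 385 + 210 × log₂ 16 = 385 + 210 × 4 ≈ 1225.000 ms.

1225 ms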